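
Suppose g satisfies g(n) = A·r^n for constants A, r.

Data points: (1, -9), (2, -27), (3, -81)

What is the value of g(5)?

Consecutive ratio: -27/(-9) = 3, and -81/(-27) = 3, so r = 3.
Then A·3^1 = -9 gives A = -3, and g(n) = -3·3^n.
g(5) = -3·3^5 = -729.

-729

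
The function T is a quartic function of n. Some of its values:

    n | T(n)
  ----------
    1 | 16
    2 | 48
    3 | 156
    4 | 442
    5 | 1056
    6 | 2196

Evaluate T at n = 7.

Write T(n) = an^4 + bn³ + cn² + dn + e; the 6 given values yield a linear system in the 5 coefficients.
Solving, T(n) = 2n^4 - 3n³ + 6n² + 5n + 6.
Then T(7) = 4108.

4108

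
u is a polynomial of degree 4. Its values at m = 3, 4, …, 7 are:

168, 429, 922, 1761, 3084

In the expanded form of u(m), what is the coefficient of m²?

7

Write u(m) = am^4 + bm³ + cm² + dm + e; the 5 given values yield a linear system in the 5 coefficients.
Solving, u(m) = m^4 + m³ + 7m² - 3.
The coefficient of m² is 7.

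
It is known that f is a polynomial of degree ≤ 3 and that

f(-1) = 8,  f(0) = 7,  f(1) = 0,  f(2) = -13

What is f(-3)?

-8

First differences: -1, -7, -13. Second differences: -6, -6.
Level-2 differences are constant, so f has degree 2.
Fitting a degree-2 polynomial gives f(m) = -3m² - 4m + 7.
Then f(-3) = -8.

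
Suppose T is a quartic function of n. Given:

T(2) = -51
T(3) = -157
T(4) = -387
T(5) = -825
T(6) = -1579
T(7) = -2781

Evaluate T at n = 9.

-7177

First differences: -106, -230, -438, -754, -1202. Second differences: -124, -208, -316, -448. Third differences: -84, -108, -132. Fourth differences: -24, -24.
Level-4 differences are constant, so T has degree 4.
Fitting a degree-4 polynomial gives T(n) = -n^4 - 7n² - 6n + 5.
Then T(9) = -7177.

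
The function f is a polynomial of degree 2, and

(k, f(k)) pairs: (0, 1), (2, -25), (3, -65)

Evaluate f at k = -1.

-13

Write f(k) = ak² + bk + c; the 3 given values yield a linear system in the 3 coefficients.
Solving, f(k) = -9k² + 5k + 1.
Then f(-1) = -13.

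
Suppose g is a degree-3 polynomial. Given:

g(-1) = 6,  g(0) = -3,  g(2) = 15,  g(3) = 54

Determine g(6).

363

Write g(m) = am³ + bm² + cm + d; the 4 given values yield a linear system in the 4 coefficients.
Solving, g(m) = m³ + 5m² - 5m - 3.
Then g(6) = 363.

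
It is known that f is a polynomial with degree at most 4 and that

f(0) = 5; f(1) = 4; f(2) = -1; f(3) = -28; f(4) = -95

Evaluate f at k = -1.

20

First differences: -1, -5, -27, -67. Second differences: -4, -22, -40. Third differences: -18, -18.
Level-3 differences are constant, so f has degree 3.
Fitting a degree-3 polynomial gives f(k) = -3k³ + 7k² - 5k + 5.
Then f(-1) = 20.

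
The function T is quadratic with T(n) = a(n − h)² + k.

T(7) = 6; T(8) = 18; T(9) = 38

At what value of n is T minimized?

6

First differences 12, 20; second difference 8 = 2a, so a = 4.
Expanding, the n-coefficient is −2ah = -8h; matching it to the data gives h = 6, and then k = 2.
So T(n) = 4(n − 6)² + 2.
Hence h = 6.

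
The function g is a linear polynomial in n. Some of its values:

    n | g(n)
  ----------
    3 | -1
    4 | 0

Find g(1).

Write g(n) = an + b; the 2 given values yield a linear system in the 2 coefficients.
Solving, g(n) = n - 4.
Then g(1) = -3.

-3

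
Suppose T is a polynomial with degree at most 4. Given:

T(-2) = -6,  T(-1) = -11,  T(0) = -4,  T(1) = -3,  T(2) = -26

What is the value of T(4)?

First differences: -5, 7, 1, -23. Second differences: 12, -6, -24. Third differences: -18, -18.
Level-3 differences are constant, so T has degree 3.
Fitting a degree-3 polynomial gives T(k) = -3k³ - 3k² + 7k - 4.
Then T(4) = -216.

-216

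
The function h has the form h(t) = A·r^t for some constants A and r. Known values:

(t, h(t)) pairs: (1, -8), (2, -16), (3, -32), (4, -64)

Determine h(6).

-256

Consecutive ratio: -16/(-8) = 2, and -32/(-16) = 2, so r = 2.
Then A·2^1 = -8 gives A = -4, and h(t) = -4·2^t.
h(6) = -4·2^6 = -256.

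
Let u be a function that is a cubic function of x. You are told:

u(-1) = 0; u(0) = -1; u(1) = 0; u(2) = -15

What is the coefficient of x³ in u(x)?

-3

Write u(x) = ax³ + bx² + cx + d; the 4 given values yield a linear system in the 4 coefficients.
Solving, u(x) = -3x³ + x² + 3x - 1.
The coefficient of x³ is -3.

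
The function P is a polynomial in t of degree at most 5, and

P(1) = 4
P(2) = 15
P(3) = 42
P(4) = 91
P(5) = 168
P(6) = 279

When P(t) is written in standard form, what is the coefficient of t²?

Write P(t) = at^5 + bt^4 + ct³ + dt² + et + p; the 6 given values yield a linear system in the 6 coefficients.
Solving, the top 2 coefficients vanish, and P(t) = t³ + 2t² - 2t + 3.
The coefficient of t² is 2.

2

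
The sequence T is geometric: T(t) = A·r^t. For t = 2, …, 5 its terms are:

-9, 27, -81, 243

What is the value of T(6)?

Consecutive ratio: 27/(-9) = -3, and -81/27 = -3, so r = -3.
Then A·(-3)^2 = -9 gives A = -1, and T(t) = -1·(-3)^t.
T(6) = -1·(-3)^6 = -729.

-729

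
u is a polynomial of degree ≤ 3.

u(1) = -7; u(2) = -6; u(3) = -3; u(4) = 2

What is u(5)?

First differences: 1, 3, 5. Second differences: 2, 2.
Level-2 differences are constant, so u has degree 2.
Fitting a degree-2 polynomial gives u(t) = t² - 2t - 6.
Then u(5) = 9.

9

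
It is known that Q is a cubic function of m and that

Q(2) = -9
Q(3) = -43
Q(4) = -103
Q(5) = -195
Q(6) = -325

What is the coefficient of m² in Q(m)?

-4

Write Q(m) = am³ + bm² + cm + d; the 5 given values yield a linear system in the 4 coefficients.
Solving, Q(m) = -m³ - 4m² + 5m + 5.
The coefficient of m² is -4.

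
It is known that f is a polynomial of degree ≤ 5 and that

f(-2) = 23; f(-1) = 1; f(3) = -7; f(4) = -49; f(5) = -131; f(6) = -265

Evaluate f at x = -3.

77

Write f(x) = ax^5 + bx^4 + cx³ + dx² + ex + p; the 6 given values yield a linear system in the 6 coefficients.
Solving, the top 2 coefficients vanish, and f(x) = -2x³ + 4x² + 4x - 1.
Then f(-3) = 77.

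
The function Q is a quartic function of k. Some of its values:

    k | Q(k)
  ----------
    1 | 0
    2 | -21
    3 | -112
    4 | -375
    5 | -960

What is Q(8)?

-6867

Write Q(k) = ak^4 + bk³ + ck² + dk + e; the 5 given values yield a linear system in the 5 coefficients.
Solving, Q(k) = -2k^4 + 3k³ - 3k² - 3k + 5.
Then Q(8) = -6867.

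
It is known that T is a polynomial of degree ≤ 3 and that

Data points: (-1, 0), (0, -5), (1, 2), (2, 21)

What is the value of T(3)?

52

First differences: -5, 7, 19. Second differences: 12, 12.
Level-2 differences are constant, so T has degree 2.
Extending the table by one column gives the next first difference 31, so T(3) = 21 + 31 = 52.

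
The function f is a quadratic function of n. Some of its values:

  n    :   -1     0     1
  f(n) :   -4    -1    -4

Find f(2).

Write f(n) = an² + bn + c; the 3 given values yield a linear system in the 3 coefficients.
Solving, f(n) = -3n² - 1.
Then f(2) = -13.

-13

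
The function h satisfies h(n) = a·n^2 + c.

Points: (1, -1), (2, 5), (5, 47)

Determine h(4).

From h(1) = -1 and h(2) = 5: 1a + c = -1 and 4a + c = 5.
Subtracting: 3a = 6, so a = 2; then c = -1 − 2·1 = -3.
So h(n) = 2n² − 3, and h(4) = 29.

29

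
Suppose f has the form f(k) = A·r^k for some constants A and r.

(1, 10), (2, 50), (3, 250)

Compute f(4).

Consecutive ratio: 50/10 = 5, and 250/50 = 5, so r = 5.
Then A·5^1 = 10 gives A = 2, and f(k) = 2·5^k.
f(4) = 2·5^4 = 1250.

1250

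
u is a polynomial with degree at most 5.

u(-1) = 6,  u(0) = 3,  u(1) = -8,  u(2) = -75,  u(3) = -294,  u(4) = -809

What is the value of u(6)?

-3543

Write u(n) = an^5 + bn^4 + cn³ + dn² + en + p; the 6 given values yield a linear system in the 6 coefficients.
Solving, the leading coefficient vanishes, and u(n) = -2n^4 - 4n³ - 2n² - 3n + 3.
Then u(6) = -3543.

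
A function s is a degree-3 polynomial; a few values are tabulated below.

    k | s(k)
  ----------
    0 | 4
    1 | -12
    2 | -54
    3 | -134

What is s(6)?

-722

Write s(k) = ak³ + bk² + ck + d; the 4 given values yield a linear system in the 4 coefficients.
Solving, s(k) = -2k³ - 7k² - 7k + 4.
Then s(6) = -722.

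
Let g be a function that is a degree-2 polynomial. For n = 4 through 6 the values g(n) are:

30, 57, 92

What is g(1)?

-3

Write g(n) = an² + bn + c; the 3 given values yield a linear system in the 3 coefficients.
Solving, g(n) = 4n² - 9n + 2.
Then g(1) = -3.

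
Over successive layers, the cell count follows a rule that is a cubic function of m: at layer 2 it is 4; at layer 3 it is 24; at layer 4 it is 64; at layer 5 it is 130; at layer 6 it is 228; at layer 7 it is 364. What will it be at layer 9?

774

Write the value at m as u(m).
Write u(m) = am³ + bm² + cm + d; the 6 given values yield a linear system in the 4 coefficients.
Solving, u(m) = m³ + m² - 4m.
Then u(9) = 774.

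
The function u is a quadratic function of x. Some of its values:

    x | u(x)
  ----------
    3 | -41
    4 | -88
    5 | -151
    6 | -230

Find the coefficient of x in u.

9

First differences: -47, -63, -79. Second differences: -16, -16.
Level-2 differences are constant, so u has degree 2.
Fitting a degree-2 polynomial gives u(x) = -8x² + 9x + 4.
The coefficient of x is 9.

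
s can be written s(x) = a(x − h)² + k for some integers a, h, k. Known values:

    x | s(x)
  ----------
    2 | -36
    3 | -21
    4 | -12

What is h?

5

First differences 15, 9; second difference -6 = 2a, so a = -3.
Expanding, the x-coefficient is −2ah = 6h; matching it to the data gives h = 5, and then k = -9.
So s(x) = -3(x − 5)² − 9.
Hence h = 5.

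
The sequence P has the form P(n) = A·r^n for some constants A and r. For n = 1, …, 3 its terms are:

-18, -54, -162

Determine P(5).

Consecutive ratio: -54/(-18) = 3, and -162/(-54) = 3, so r = 3.
Then A·3^1 = -18 gives A = -6, and P(n) = -6·3^n.
P(5) = -6·3^5 = -1458.

-1458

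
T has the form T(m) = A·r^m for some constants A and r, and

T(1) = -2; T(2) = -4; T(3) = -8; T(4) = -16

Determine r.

2

Consecutive ratio: -4/(-2) = 2, and -8/(-4) = 2, so r = 2.
Then A·2^1 = -2 gives A = -1, and T(m) = -1·2^m.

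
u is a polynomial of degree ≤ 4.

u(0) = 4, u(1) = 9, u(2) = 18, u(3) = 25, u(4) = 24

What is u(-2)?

First differences: 5, 9, 7, -1. Second differences: 4, -2, -8. Third differences: -6, -6.
Level-3 differences are constant, so u has degree 3.
Fitting a degree-3 polynomial gives u(n) = -n³ + 5n² + n + 4.
Then u(-2) = 30.

30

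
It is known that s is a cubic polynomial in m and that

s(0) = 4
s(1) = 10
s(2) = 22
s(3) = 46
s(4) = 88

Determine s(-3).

First differences: 6, 12, 24, 42. Second differences: 6, 12, 18. Third differences: 6, 6.
Level-3 differences are constant, so s has degree 3.
Fitting a degree-3 polynomial gives s(m) = m³ + 5m + 4.
Then s(-3) = -38.

-38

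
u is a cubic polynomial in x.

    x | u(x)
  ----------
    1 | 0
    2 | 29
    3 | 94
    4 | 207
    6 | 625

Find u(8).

Write u(x) = ax³ + bx² + cx + d; the 5 given values yield a linear system in the 4 coefficients.
Solving, u(x) = 2x³ + 6x² - 3x - 5.
Then u(8) = 1379.

1379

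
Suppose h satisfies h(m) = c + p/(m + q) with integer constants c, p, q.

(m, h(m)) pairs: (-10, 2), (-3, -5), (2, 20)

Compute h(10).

8

(h(m) − c)(m + q) = p for each data point; the three points give a linear system in c and q, then p follows.
Solving: c = 5, q = 0, p = 30, so h(m) = 5 + 30/(m + 0).
Then h(10) = 5 + 30/10 = 8.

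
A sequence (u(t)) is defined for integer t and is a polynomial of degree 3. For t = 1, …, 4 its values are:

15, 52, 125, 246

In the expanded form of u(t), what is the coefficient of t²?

Write u(t) = at³ + bt² + ct + d; the 4 given values yield a linear system in the 4 coefficients.
Solving, u(t) = 2t³ + 6t² + 5t + 2.
The coefficient of t² is 6.

6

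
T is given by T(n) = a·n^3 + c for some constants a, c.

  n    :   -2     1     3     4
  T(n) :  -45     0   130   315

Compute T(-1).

-10

From T(-2) = -45 and T(1) = 0: -8a + c = -45 and 1a + c = 0.
Subtracting: 9a = 45, so a = 5; then c = -45 − 5·(-8) = -5.
So T(n) = 5n³ − 5, and T(-1) = -10.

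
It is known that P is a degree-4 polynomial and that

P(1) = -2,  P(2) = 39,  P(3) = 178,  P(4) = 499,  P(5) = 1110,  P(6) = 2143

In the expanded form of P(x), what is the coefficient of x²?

0

First differences: 41, 139, 321, 611, 1033. Second differences: 98, 182, 290, 422. Third differences: 84, 108, 132. Fourth differences: 24, 24.
Level-4 differences are constant, so P has degree 4.
Fitting a degree-4 polynomial gives P(x) = x^4 + 4x³ - 2x - 5.
The coefficient of x² is 0.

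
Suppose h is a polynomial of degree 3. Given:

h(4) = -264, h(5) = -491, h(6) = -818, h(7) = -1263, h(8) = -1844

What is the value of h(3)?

-119

Write h(n) = an³ + bn² + cn + d; the 5 given values yield a linear system in the 4 coefficients.
Solving, h(n) = -3n³ - 5n² + n + 4.
Then h(3) = -119.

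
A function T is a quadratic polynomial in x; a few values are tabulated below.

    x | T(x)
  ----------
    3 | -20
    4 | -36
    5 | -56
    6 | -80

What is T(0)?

4

First differences: -16, -20, -24. Second differences: -4, -4.
Level-2 differences are constant, so T has degree 2.
Fitting a degree-2 polynomial gives T(x) = -2x² - 2x + 4.
Then T(0) = 4.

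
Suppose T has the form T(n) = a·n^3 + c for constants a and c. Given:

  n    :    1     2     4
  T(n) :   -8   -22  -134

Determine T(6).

From T(1) = -8 and T(2) = -22: 1a + c = -8 and 8a + c = -22.
Subtracting: 7a = -14, so a = -2; then c = -8 − (-2)·1 = -6.
So T(n) = -2n³ − 6, and T(6) = -438.

-438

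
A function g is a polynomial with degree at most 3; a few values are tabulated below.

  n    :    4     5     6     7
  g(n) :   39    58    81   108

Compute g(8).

139

Write g(n) = an³ + bn² + cn + d; the 4 given values yield a linear system in the 4 coefficients.
Solving, the leading coefficient vanishes, and g(n) = 2n² + n + 3.
Then g(8) = 139.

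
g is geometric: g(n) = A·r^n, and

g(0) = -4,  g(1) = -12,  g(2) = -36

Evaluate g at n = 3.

Consecutive ratio: -12/(-4) = 3, and -36/(-12) = 3, so r = 3.
Then A·3^0 = -4 gives A = -4, and g(n) = -4·3^n.
g(3) = -4·3^3 = -108.

-108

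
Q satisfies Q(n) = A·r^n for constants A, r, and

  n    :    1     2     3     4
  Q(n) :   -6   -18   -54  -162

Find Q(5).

Consecutive ratio: -18/(-6) = 3, and -54/(-18) = 3, so r = 3.
Then A·3^1 = -6 gives A = -2, and Q(n) = -2·3^n.
Q(5) = -2·3^5 = -486.

-486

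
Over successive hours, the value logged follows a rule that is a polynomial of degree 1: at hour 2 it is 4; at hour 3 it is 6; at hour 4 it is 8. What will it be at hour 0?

0

Write the value at n as g(n).
Write g(n) = an + b; the 3 given values yield a linear system in the 2 coefficients.
Solving, g(n) = 2n.
Then g(0) = 0.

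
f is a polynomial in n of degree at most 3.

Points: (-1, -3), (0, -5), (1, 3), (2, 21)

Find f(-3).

First differences: -2, 8, 18. Second differences: 10, 10.
Level-2 differences are constant, so f has degree 2.
Fitting a degree-2 polynomial gives f(n) = 5n² + 3n - 5.
Then f(-3) = 31.

31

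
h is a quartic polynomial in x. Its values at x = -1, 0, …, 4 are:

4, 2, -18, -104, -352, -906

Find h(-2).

-12

Write h(x) = ax^4 + bx³ + cx² + dx + e; the 6 given values yield a linear system in the 5 coefficients.
Solving, h(x) = -2x^4 - 4x³ - 7x² - 7x + 2.
Then h(-2) = -12.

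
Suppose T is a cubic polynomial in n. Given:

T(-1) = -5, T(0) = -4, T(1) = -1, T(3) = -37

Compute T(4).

Write T(n) = an³ + bn² + cn + d; the 4 given values yield a linear system in the 4 coefficients.
Solving, T(n) = -2n³ + n² + 4n - 4.
Then T(4) = -100.

-100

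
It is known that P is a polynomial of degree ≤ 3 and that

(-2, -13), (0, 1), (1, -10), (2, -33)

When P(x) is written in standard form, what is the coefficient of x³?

Write P(x) = ax³ + bx² + cx + d; the 4 given values yield a linear system in the 4 coefficients.
Solving, the leading coefficient vanishes, and P(x) = -6x² - 5x + 1.
The coefficient of x³ is 0.

0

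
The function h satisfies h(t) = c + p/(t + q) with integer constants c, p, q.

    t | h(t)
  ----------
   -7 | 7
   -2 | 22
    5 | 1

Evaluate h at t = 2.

(h(t) − c)(t + q) = p for each data point; the three points give a linear system in c and q, then p follows.
Solving: c = 4, q = 1, p = -18, so h(t) = 4 − 18/(t + 1).
Then h(2) = 4 − 18/3 = -2.

-2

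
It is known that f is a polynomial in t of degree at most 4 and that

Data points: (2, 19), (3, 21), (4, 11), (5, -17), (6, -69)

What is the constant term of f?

First differences: 2, -10, -28, -52. Second differences: -12, -18, -24. Third differences: -6, -6.
Level-3 differences are constant, so f has degree 3.
Fitting a degree-3 polynomial gives f(t) = -t³ + 3t² + 6t + 3.
The constant term is f(0) = 3.

3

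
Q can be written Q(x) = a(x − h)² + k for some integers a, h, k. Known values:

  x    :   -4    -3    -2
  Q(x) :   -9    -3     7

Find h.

-5

First differences 6, 10; second difference 4 = 2a, so a = 2.
Expanding, the x-coefficient is −2ah = -4h; matching it to the data gives h = -5, and then k = -11.
So Q(x) = 2(x + 5)² − 11.
Hence h = -5.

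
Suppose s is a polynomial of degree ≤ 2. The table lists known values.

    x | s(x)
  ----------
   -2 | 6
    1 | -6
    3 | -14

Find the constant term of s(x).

Write s(x) = ax² + bx + c; the 3 given values yield a linear system in the 3 coefficients.
Solving, the leading coefficient vanishes, and s(x) = -4x - 2.
The constant term is s(0) = -2.

-2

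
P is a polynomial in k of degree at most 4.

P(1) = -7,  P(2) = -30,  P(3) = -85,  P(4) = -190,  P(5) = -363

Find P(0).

First differences: -23, -55, -105, -173. Second differences: -32, -50, -68. Third differences: -18, -18.
Level-3 differences are constant, so P has degree 3.
Fitting a degree-3 polynomial gives P(k) = -3k³ + 2k² - 8k + 2.
Then P(0) = 2.

2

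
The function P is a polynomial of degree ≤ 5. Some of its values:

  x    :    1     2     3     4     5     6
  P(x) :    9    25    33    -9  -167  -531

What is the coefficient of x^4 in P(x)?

Write P(x) = ax^5 + bx^4 + cx³ + dx² + ex + p; the 6 given values yield a linear system in the 6 coefficients.
Solving, the leading coefficient vanishes, and P(x) = -x^4 + 3x³ + 3x² + x + 3.
The coefficient of x^4 is -1.

-1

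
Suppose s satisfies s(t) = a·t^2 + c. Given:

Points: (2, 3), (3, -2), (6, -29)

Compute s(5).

-18

From s(2) = 3 and s(3) = -2: 4a + c = 3 and 9a + c = -2.
Subtracting: 5a = -5, so a = -1; then c = 3 − (-1)·4 = 7.
So s(t) = -1t² + 7, and s(5) = -18.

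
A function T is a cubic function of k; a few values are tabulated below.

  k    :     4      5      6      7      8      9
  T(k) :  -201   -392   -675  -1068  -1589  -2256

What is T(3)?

First differences: -191, -283, -393, -521, -667. Second differences: -92, -110, -128, -146. Third differences: -18, -18, -18.
Level-3 differences are constant, so T has degree 3.
Fitting a degree-3 polynomial gives T(k) = -3k³ - k² + k + 3.
Then T(3) = -84.

-84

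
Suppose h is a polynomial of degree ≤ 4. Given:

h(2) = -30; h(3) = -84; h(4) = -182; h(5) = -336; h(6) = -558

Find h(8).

-1254

Write h(n) = an^4 + bn³ + cn² + dn + e; the 5 given values yield a linear system in the 5 coefficients.
Solving, the leading coefficient vanishes, and h(n) = -2n³ - 4n² + 4n - 6.
Then h(8) = -1254.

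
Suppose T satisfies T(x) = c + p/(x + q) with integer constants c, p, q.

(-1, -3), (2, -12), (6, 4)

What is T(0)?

-4

(T(x) − c)(x + q) = p for each data point; the three points give a linear system in c and q, then p follows.
Solving: c = 0, q = -3, p = 12, so T(x) = 12/(x − 3).
Then T(0) = 0 + 12/(-3) = -4.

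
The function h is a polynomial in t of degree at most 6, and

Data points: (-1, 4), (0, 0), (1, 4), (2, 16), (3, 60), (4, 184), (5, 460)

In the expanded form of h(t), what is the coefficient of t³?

-2

Write h(t) = at^6 + bt^5 + ct^4 + dt³ + et² + pt + q; the 7 given values yield a linear system in the 7 coefficients.
Solving, the top 2 coefficients vanish, and h(t) = t^4 - 2t³ + 3t² + 2t.
The coefficient of t³ is -2.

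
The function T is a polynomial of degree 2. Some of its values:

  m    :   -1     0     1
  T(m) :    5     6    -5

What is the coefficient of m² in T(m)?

-6

Write T(m) = am² + bm + c; the 3 given values yield a linear system in the 3 coefficients.
Solving, T(m) = -6m² - 5m + 6.
The coefficient of m² is -6.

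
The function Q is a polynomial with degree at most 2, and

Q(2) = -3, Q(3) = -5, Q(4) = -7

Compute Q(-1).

Write Q(m) = am² + bm + c; the 3 given values yield a linear system in the 3 coefficients.
Solving, the leading coefficient vanishes, and Q(m) = -2m + 1.
Then Q(-1) = 3.

3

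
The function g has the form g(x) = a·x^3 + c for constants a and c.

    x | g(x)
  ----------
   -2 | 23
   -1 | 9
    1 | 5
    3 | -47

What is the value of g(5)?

-243

From g(-2) = 23 and g(-1) = 9: -8a + c = 23 and -1a + c = 9.
Subtracting: 7a = -14, so a = -2; then c = 23 − (-2)·(-8) = 7.
So g(x) = -2x³ + 7, and g(5) = -243.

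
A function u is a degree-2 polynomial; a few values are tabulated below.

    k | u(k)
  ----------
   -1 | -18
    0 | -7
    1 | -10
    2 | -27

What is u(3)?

-58

First differences: 11, -3, -17. Second differences: -14, -14.
Level-2 differences are constant, so u has degree 2.
Fitting a degree-2 polynomial gives u(k) = -7k² + 4k - 7.
Then u(3) = -58.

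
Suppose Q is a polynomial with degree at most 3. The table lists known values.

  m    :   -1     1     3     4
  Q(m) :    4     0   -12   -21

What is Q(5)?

-32

Write Q(m) = am³ + bm² + cm + d; the 4 given values yield a linear system in the 4 coefficients.
Solving, the leading coefficient vanishes, and Q(m) = -m² - 2m + 3.
Then Q(5) = -32.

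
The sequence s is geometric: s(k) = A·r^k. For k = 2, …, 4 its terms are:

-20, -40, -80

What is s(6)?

-320

Consecutive ratio: -40/(-20) = 2, and -80/(-40) = 2, so r = 2.
Then A·2^2 = -20 gives A = -5, and s(k) = -5·2^k.
s(6) = -5·2^6 = -320.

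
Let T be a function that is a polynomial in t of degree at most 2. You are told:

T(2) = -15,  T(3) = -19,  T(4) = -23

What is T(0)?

Write T(t) = at² + bt + c; the 3 given values yield a linear system in the 3 coefficients.
Solving, the leading coefficient vanishes, and T(t) = -4t - 7.
Then T(0) = -7.

-7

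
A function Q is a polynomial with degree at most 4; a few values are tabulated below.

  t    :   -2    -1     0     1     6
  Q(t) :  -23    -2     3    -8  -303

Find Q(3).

Write Q(t) = at^4 + bt³ + ct² + dt + e; the 5 given values yield a linear system in the 5 coefficients.
Solving, the top 2 coefficients vanish, and Q(t) = -8t² - 3t + 3.
Then Q(3) = -78.

-78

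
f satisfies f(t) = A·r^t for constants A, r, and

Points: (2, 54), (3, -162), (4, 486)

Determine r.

-3

Consecutive ratio: -162/54 = -3, and 486/(-162) = -3, so r = -3.
Then A·(-3)^2 = 54 gives A = 6, and f(t) = 6·(-3)^t.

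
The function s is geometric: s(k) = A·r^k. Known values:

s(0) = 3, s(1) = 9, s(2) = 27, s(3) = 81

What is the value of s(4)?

243

Consecutive ratio: 9/3 = 3, and 27/9 = 3, so r = 3.
Then A·3^0 = 3 gives A = 3, and s(k) = 3·3^k.
s(4) = 3·3^4 = 243.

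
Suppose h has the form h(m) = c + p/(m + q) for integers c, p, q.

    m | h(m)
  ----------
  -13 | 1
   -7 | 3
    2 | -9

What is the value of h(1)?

(h(m) − c)(m + q) = p for each data point; the three points give a linear system in c and q, then p follows.
Solving: c = -1, q = 1, p = -24, so h(m) = -1 − 24/(m + 1).
Then h(1) = -1 − 24/2 = -13.

-13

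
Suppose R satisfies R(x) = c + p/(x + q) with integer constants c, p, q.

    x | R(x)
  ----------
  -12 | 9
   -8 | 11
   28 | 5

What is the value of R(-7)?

(R(x) − c)(x + q) = p for each data point; the three points give a linear system in c and q, then p follows.
Solving: c = 6, q = 2, p = -30, so R(x) = 6 − 30/(x + 2).
Then R(-7) = 6 − 30/(-5) = 12.

12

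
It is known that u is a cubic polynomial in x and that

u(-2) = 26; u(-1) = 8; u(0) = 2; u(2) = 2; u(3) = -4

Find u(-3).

62

Write u(x) = ax³ + bx² + cx + d; the 5 given values yield a linear system in the 4 coefficients.
Solving, u(x) = -x³ + 3x² - 2x + 2.
Then u(-3) = 62.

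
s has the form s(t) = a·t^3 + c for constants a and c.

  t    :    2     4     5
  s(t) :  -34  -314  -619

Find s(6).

From s(2) = -34 and s(4) = -314: 8a + c = -34 and 64a + c = -314.
Subtracting: 56a = -280, so a = -5; then c = -34 − (-5)·8 = 6.
So s(t) = -5t³ + 6, and s(6) = -1074.

-1074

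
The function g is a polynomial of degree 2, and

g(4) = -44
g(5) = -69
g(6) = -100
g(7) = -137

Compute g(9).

First differences: -25, -31, -37. Second differences: -6, -6.
Level-2 differences are constant, so g has degree 2.
Fitting a degree-2 polynomial gives g(n) = -3n² + 2n - 4.
Then g(9) = -229.

-229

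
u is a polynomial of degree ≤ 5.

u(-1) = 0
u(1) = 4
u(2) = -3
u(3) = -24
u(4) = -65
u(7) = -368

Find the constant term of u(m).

Write u(m) = am^5 + bm^4 + cm³ + dm² + em + p; the 6 given values yield a linear system in the 6 coefficients.
Solving, the top 2 coefficients vanish, and u(m) = -m³ - m² + 3m + 3.
The constant term is u(0) = 3.

3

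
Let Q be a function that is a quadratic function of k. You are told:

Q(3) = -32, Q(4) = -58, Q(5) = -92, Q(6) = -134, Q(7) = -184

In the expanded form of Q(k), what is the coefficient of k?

Write Q(k) = ak² + bk + c; the 5 given values yield a linear system in the 3 coefficients.
Solving, Q(k) = -4k² + 2k - 2.
The coefficient of k is 2.

2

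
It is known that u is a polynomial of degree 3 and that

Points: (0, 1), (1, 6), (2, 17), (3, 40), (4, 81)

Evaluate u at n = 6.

241

Write u(n) = an³ + bn² + cn + d; the 5 given values yield a linear system in the 4 coefficients.
Solving, u(n) = n³ + 4n + 1.
Then u(6) = 241.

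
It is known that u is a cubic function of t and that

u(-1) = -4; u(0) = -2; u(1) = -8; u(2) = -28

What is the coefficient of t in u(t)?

-1

Write u(t) = at³ + bt² + ct + d; the 4 given values yield a linear system in the 4 coefficients.
Solving, u(t) = -t³ - 4t² - t - 2.
The coefficient of t is -1.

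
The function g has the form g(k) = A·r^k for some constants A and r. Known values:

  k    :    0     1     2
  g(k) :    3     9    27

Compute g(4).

Consecutive ratio: 9/3 = 3, and 27/9 = 3, so r = 3.
Then A·3^0 = 3 gives A = 3, and g(k) = 3·3^k.
g(4) = 3·3^4 = 243.

243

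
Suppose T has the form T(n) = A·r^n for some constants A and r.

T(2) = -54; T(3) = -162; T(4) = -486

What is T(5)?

-1458

Consecutive ratio: -162/(-54) = 3, and -486/(-162) = 3, so r = 3.
Then A·3^2 = -54 gives A = -6, and T(n) = -6·3^n.
T(5) = -6·3^5 = -1458.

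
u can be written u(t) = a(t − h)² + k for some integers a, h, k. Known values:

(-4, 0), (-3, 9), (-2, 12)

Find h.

-2

First differences 9, 3; second difference -6 = 2a, so a = -3.
Expanding, the t-coefficient is −2ah = 6h; matching it to the data gives h = -2, and then k = 12.
So u(t) = -3(t + 2)² + 12.
Hence h = -2.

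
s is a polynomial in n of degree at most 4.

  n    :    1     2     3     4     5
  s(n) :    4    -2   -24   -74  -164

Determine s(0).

First differences: -6, -22, -50, -90. Second differences: -16, -28, -40. Third differences: -12, -12.
Level-3 differences are constant, so s has degree 3.
Fitting a degree-3 polynomial gives s(n) = -2n³ + 4n² - 4n + 6.
Then s(0) = 6.

6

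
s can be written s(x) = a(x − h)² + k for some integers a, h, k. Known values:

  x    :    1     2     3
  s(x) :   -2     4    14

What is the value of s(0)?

-4

First differences 6, 10; second difference 4 = 2a, so a = 2.
Expanding, the x-coefficient is −2ah = -4h; matching it to the data gives h = 0, and then k = -4.
So s(x) = 2(x + 0)² − 4.
s(0) = 2·0² − 4 = -4.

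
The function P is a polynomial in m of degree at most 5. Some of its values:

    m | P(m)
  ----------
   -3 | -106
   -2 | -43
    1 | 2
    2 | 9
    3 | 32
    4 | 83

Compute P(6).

317

Write P(m) = am^5 + bm^4 + cm³ + dm² + em + p; the 6 given values yield a linear system in the 6 coefficients.
Solving, the top 2 coefficients vanish, and P(m) = 2m³ - 4m² + 5m - 1.
Then P(6) = 317.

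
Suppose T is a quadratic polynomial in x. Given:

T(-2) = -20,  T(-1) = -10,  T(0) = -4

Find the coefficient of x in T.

4

Write T(x) = ax² + bx + c; the 3 given values yield a linear system in the 3 coefficients.
Solving, T(x) = -2x² + 4x - 4.
The coefficient of x is 4.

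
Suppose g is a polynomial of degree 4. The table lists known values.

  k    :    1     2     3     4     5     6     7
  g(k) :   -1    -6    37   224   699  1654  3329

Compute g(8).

First differences: -5, 43, 187, 475, 955, 1675. Second differences: 48, 144, 288, 480, 720. Third differences: 96, 144, 192, 240. Fourth differences: 48, 48, 48.
Level-4 differences are constant, so g has degree 4.
Fitting a degree-4 polynomial gives g(k) = 2k^4 - 4k³ - 2k² - k + 4.
Then g(8) = 6012.

6012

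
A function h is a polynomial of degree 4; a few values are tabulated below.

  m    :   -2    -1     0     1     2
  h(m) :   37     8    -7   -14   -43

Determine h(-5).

-92

Write h(m) = am^4 + bm³ + cm² + dm + e; the 5 given values yield a linear system in the 5 coefficients.
Solving, h(m) = -m^4 - 3m³ + 5m² - 8m - 7.
Then h(-5) = -92.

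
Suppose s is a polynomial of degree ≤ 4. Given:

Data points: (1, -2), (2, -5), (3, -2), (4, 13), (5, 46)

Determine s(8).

First differences: -3, 3, 15, 33. Second differences: 6, 12, 18. Third differences: 6, 6.
Level-3 differences are constant, so s has degree 3.
Fitting a degree-3 polynomial gives s(k) = k³ - 3k² - k + 1.
Then s(8) = 313.

313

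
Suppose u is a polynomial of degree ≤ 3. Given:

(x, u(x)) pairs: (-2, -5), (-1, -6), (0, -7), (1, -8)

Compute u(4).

First differences: -1, -1, -1.
Level-1 differences are constant, so u has degree 1.
Fitting a degree-1 polynomial gives u(x) = -x - 7.
Then u(4) = -11.

-11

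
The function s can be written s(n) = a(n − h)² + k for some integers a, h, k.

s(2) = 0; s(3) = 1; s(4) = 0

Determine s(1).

First differences 1, -1; second difference -2 = 2a, so a = -1.
Expanding, the n-coefficient is −2ah = 2h; matching it to the data gives h = 3, and then k = 1.
So s(n) = -1(n − 3)² + 1.
s(1) = -1·(-2)² + 1 = -3.

-3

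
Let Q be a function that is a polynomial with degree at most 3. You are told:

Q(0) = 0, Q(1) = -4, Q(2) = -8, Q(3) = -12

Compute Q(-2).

8

First differences: -4, -4, -4.
Level-1 differences are constant, so Q has degree 1.
Fitting a degree-1 polynomial gives Q(t) = -4t.
Then Q(-2) = 8.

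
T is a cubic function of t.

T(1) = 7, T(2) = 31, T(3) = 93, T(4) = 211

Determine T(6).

687

Write T(t) = at³ + bt² + ct + d; the 4 given values yield a linear system in the 4 coefficients.
Solving, T(t) = 3t³ + t² + 3.
Then T(6) = 687.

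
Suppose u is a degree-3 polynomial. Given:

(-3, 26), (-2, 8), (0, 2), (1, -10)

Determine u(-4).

70

Write u(k) = ak³ + bk² + ck + d; the 4 given values yield a linear system in the 4 coefficients.
Solving, u(k) = -2k³ - 5k² - 5k + 2.
Then u(-4) = 70.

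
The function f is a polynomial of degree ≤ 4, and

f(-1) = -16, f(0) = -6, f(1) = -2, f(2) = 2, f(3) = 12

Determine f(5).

Write f(t) = at^4 + bt³ + ct² + dt + e; the 5 given values yield a linear system in the 5 coefficients.
Solving, the leading coefficient vanishes, and f(t) = t³ - 3t² + 6t - 6.
Then f(5) = 74.

74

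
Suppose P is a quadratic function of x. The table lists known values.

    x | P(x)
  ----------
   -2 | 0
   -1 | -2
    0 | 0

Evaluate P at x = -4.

16

Write P(x) = ax² + bx + c; the 3 given values yield a linear system in the 3 coefficients.
Solving, P(x) = 2x² + 4x.
Then P(-4) = 16.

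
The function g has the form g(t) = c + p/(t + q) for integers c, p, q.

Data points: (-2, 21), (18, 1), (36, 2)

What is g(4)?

-6

(g(t) − c)(t + q) = p for each data point; the three points give a linear system in c and q, then p follows.
Solving: c = 3, q = 0, p = -36, so g(t) = 3 − 36/(t + 0).
Then g(4) = 3 − 36/4 = -6.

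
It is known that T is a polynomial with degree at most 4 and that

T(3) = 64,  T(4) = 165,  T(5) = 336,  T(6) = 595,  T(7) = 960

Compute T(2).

15

First differences: 101, 171, 259, 365. Second differences: 70, 88, 106. Third differences: 18, 18.
Level-3 differences are constant, so T has degree 3.
Fitting a degree-3 polynomial gives T(t) = 3t³ - t² - 3t + 1.
Then T(2) = 15.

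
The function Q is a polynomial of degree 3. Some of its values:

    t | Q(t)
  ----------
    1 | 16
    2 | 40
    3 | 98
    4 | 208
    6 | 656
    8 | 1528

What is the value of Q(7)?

1030

Write Q(t) = at³ + bt² + ct + d; the 6 given values yield a linear system in the 4 coefficients.
Solving, Q(t) = 3t³ - t² + 6t + 8.
Then Q(7) = 1030.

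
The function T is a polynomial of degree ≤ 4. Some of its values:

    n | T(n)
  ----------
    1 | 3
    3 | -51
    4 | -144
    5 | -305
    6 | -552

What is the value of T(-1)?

Write T(n) = an^4 + bn³ + cn² + dn + e; the 5 given values yield a linear system in the 5 coefficients.
Solving, the leading coefficient vanishes, and T(n) = -3n³ + 2n² + 4n.
Then T(-1) = 1.

1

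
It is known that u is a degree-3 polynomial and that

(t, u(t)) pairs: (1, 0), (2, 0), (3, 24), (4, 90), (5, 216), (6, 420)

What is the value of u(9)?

First differences: 0, 24, 66, 126, 204. Second differences: 24, 42, 60, 78. Third differences: 18, 18, 18.
Level-3 differences are constant, so u has degree 3.
Fitting a degree-3 polynomial gives u(t) = 3t³ - 6t² - 3t + 6.
Then u(9) = 1680.

1680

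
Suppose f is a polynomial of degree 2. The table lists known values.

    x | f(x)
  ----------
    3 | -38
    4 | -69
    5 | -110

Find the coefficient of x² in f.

Write f(x) = ax² + bx + c; the 3 given values yield a linear system in the 3 coefficients.
Solving, f(x) = -5x² + 4x - 5.
The coefficient of x² is -5.

-5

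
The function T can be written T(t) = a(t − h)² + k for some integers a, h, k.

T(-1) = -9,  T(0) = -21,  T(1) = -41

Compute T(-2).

-5

First differences -12, -20; second difference -8 = 2a, so a = -4.
Expanding, the t-coefficient is −2ah = 8h; matching it to the data gives h = -2, and then k = -5.
So T(t) = -4(t + 2)² − 5.
T(-2) = -4·0² − 5 = -5.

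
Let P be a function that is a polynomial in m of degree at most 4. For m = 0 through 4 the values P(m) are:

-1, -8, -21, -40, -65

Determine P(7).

First differences: -7, -13, -19, -25. Second differences: -6, -6, -6.
Level-2 differences are constant, so P has degree 2.
Fitting a degree-2 polynomial gives P(m) = -3m² - 4m - 1.
Then P(7) = -176.

-176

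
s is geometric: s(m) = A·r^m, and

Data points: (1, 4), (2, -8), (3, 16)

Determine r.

Consecutive ratio: -8/4 = -2, and 16/(-8) = -2, so r = -2.
Then A·(-2)^1 = 4 gives A = -2, and s(m) = -2·(-2)^m.

-2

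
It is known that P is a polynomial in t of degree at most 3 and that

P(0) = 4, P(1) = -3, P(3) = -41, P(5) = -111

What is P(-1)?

Write P(t) = at³ + bt² + ct + d; the 4 given values yield a linear system in the 4 coefficients.
Solving, the leading coefficient vanishes, and P(t) = -4t² - 3t + 4.
Then P(-1) = 3.

3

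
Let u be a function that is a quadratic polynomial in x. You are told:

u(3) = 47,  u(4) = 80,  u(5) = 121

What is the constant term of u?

Write u(x) = ax² + bx + c; the 3 given values yield a linear system in the 3 coefficients.
Solving, u(x) = 4x² + 5x - 4.
The constant term is u(0) = -4.

-4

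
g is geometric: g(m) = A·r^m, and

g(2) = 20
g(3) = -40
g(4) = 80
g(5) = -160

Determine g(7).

-640

Consecutive ratio: -40/20 = -2, and 80/(-40) = -2, so r = -2.
Then A·(-2)^2 = 20 gives A = 5, and g(m) = 5·(-2)^m.
g(7) = 5·(-2)^7 = -640.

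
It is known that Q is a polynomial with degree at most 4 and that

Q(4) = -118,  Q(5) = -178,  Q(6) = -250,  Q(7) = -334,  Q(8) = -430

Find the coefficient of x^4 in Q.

First differences: -60, -72, -84, -96. Second differences: -12, -12, -12.
Level-2 differences are constant, so Q has degree 2.
Fitting a degree-2 polynomial gives Q(x) = -6x² - 6x + 2.
The coefficient of x^4 is 0.

0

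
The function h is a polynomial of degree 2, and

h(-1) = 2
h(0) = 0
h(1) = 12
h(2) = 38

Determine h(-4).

First differences: -2, 12, 26. Second differences: 14, 14.
Level-2 differences are constant, so h has degree 2.
Fitting a degree-2 polynomial gives h(n) = 7n² + 5n.
Then h(-4) = 92.

92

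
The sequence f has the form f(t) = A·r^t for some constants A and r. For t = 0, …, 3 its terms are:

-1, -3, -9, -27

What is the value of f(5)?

-243

Consecutive ratio: -3/(-1) = 3, and -9/(-3) = 3, so r = 3.
Then A·3^0 = -1 gives A = -1, and f(t) = -1·3^t.
f(5) = -1·3^5 = -243.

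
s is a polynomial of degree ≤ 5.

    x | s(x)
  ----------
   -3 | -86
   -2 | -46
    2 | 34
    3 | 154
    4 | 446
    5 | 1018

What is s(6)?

Write s(x) = ax^5 + bx^4 + cx³ + dx² + ex + p; the 6 given values yield a linear system in the 6 coefficients.
Solving, the leading coefficient vanishes, and s(x) = x^4 + 4x³ - 5x² + 4x - 2.
Then s(6) = 2002.

2002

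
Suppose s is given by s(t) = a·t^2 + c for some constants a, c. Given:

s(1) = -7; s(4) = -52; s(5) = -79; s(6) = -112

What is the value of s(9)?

From s(1) = -7 and s(4) = -52: 1a + c = -7 and 16a + c = -52.
Subtracting: 15a = -45, so a = -3; then c = -7 − (-3)·1 = -4.
So s(t) = -3t² − 4, and s(9) = -247.

-247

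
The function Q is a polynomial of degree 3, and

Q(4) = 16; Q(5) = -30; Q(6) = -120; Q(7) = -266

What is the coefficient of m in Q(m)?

4

Write Q(m) = am³ + bm² + cm + d; the 4 given values yield a linear system in the 4 coefficients.
Solving, Q(m) = -2m³ + 8m² + 4m.
The coefficient of m is 4.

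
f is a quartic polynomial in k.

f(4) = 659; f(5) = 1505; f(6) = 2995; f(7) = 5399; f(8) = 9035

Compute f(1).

5

Write f(k) = ak^4 + bk³ + ck² + dk + e; the 5 given values yield a linear system in the 5 coefficients.
Solving, f(k) = 2k^4 + k³ + 5k² + 2k - 5.
Then f(1) = 5.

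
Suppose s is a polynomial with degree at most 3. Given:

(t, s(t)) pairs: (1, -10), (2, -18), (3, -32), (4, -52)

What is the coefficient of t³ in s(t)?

First differences: -8, -14, -20. Second differences: -6, -6.
Level-2 differences are constant, so s has degree 2.
Fitting a degree-2 polynomial gives s(t) = -3t² + t - 8.
The coefficient of t³ is 0.

0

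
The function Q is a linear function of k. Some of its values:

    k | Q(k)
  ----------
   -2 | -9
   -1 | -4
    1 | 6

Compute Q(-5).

-24

Write Q(k) = ak + b; the 3 given values yield a linear system in the 2 coefficients.
Solving, Q(k) = 5k + 1.
Then Q(-5) = -24.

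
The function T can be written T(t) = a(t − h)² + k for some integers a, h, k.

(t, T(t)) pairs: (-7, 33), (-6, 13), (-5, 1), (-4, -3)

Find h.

First differences -20, -12, -4; second difference 8 = 2a, so a = 4.
Expanding, the t-coefficient is −2ah = -8h; matching it to the data gives h = -4, and then k = -3.
So T(t) = 4(t + 4)² − 3.
Hence h = -4.

-4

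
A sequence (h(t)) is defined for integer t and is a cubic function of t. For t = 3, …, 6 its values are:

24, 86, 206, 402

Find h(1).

2

Write h(t) = at³ + bt² + ct + d; the 4 given values yield a linear system in the 4 coefficients.
Solving, h(t) = 3t³ - 7t² + 6.
Then h(1) = 2.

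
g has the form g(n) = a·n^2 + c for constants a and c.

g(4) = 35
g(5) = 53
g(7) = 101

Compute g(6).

75

From g(4) = 35 and g(5) = 53: 16a + c = 35 and 25a + c = 53.
Subtracting: 9a = 18, so a = 2; then c = 35 − 2·16 = 3.
So g(n) = 2n² + 3, and g(6) = 75.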